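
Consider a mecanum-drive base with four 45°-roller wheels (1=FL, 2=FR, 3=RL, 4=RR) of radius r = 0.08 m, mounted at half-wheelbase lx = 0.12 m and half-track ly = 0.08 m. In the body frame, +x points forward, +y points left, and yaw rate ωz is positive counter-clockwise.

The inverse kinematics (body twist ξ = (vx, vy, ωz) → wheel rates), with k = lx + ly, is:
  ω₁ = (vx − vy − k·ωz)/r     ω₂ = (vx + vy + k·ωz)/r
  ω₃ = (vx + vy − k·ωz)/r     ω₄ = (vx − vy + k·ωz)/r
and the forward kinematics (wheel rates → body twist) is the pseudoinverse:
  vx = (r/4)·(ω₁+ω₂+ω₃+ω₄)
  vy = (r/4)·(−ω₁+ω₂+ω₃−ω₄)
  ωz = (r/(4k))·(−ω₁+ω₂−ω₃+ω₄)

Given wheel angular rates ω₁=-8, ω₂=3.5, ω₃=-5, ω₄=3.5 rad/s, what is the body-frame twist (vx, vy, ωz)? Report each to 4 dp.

k = lx + ly = 0.12 + 0.08 = 0.2000
ω₁+ω₂+ω₃+ω₄ = -6.0000  →  vx = (0.08/4)·-6.0000 = -0.1200
−ω₁+ω₂+ω₃−ω₄ = 3.0000  →  vy = (0.08/4)·3.0000 = 0.0600
−ω₁+ω₂−ω₃+ω₄ = 20.0000  →  ωz = (0.08/0.8000)·20.0000 = 2.0000

(-0.1200, 0.0600, 2.0000)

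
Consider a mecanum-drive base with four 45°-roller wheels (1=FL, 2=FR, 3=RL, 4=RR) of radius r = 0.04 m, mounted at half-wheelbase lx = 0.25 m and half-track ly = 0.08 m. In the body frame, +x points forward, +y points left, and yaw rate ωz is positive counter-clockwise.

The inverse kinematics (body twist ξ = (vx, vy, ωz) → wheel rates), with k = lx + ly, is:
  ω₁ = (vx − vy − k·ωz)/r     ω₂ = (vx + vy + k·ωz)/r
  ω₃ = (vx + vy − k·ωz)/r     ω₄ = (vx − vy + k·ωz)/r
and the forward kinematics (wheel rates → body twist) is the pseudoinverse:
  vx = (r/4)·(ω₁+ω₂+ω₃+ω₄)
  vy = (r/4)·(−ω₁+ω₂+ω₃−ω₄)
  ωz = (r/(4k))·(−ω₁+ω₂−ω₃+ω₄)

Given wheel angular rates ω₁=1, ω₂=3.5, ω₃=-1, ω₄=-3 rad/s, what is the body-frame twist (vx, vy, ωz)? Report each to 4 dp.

k = lx + ly = 0.25 + 0.08 = 0.3300
ω₁+ω₂+ω₃+ω₄ = 0.5000  →  vx = (0.04/4)·0.5000 = 0.0050
−ω₁+ω₂+ω₃−ω₄ = 4.5000  →  vy = (0.04/4)·4.5000 = 0.0450
−ω₁+ω₂−ω₃+ω₄ = 0.5000  →  ωz = (0.04/1.3200)·0.5000 = 0.0152

(0.0050, 0.0450, 0.0152)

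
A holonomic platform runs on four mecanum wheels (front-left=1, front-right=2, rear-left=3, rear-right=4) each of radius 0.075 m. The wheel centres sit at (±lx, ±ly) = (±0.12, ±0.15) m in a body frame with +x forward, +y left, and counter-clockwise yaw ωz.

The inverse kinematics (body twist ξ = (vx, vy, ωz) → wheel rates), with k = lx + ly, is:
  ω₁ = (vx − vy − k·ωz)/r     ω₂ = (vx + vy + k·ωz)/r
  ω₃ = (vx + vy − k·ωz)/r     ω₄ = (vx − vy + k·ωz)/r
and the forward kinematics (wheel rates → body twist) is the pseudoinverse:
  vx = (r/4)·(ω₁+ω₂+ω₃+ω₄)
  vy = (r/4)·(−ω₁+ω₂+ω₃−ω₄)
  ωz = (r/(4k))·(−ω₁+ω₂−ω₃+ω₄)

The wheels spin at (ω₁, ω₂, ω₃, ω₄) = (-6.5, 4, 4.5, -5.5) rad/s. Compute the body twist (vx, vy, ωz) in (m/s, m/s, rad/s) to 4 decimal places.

k = lx + ly = 0.12 + 0.15 = 0.2700
ω₁+ω₂+ω₃+ω₄ = -3.5000  →  vx = (0.075/4)·-3.5000 = -0.0656
−ω₁+ω₂+ω₃−ω₄ = 20.5000  →  vy = (0.075/4)·20.5000 = 0.3844
−ω₁+ω₂−ω₃+ω₄ = 0.5000  →  ωz = (0.075/1.0800)·0.5000 = 0.0347

(-0.0656, 0.3844, 0.0347)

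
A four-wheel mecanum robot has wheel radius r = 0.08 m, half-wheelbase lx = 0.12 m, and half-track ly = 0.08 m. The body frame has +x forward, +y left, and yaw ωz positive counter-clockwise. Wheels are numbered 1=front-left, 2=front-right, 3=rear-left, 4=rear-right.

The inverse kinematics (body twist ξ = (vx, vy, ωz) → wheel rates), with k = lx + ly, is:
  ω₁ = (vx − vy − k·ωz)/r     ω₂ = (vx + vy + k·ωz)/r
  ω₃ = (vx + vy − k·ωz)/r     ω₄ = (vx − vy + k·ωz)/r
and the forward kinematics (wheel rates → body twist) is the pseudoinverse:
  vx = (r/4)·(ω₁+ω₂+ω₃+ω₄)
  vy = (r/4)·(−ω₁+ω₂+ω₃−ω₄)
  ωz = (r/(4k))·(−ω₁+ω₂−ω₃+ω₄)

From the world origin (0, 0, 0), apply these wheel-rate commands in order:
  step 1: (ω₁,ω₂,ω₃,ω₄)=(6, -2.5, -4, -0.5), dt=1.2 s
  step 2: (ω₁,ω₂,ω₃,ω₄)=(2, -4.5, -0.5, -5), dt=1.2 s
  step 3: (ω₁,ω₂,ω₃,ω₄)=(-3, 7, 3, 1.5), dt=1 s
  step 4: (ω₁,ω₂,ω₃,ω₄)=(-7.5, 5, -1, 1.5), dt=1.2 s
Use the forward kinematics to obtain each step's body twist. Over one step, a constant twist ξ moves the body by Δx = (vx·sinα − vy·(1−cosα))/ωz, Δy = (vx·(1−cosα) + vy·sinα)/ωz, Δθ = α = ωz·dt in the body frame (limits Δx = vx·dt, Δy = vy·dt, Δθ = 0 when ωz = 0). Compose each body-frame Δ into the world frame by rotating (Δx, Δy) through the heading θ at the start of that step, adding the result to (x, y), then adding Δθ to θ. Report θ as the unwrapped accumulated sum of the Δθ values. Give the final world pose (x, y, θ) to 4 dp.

(0.0257, -0.0425, 0.7300)

step 1: ξ=(vx,vy,ωz)=(-0.0200, -0.2400, -0.5000), dt=1.2 → body Δ=(-0.1064, -0.2640, -0.6000) → world pose (-0.1064, -0.2640, -0.6000)
step 2: ξ=(vx,vy,ωz)=(-0.1600, -0.0400, -1.1000), dt=1.2 → body Δ=(-0.1682, 0.0741, -1.3200) → world pose (-0.2034, -0.1079, -1.9200)
step 3: ξ=(vx,vy,ωz)=(0.1700, 0.2300, 0.8500), dt=1.0 → body Δ=(0.0583, 0.2713, 0.8500) → world pose (0.0316, -0.2554, -1.0700)
step 4: ξ=(vx,vy,ωz)=(-0.0400, 0.2000, 1.5000), dt=1.2 → body Δ=(-0.1896, 0.0971, 1.8000) → world pose (0.0257, -0.0425, 0.7300)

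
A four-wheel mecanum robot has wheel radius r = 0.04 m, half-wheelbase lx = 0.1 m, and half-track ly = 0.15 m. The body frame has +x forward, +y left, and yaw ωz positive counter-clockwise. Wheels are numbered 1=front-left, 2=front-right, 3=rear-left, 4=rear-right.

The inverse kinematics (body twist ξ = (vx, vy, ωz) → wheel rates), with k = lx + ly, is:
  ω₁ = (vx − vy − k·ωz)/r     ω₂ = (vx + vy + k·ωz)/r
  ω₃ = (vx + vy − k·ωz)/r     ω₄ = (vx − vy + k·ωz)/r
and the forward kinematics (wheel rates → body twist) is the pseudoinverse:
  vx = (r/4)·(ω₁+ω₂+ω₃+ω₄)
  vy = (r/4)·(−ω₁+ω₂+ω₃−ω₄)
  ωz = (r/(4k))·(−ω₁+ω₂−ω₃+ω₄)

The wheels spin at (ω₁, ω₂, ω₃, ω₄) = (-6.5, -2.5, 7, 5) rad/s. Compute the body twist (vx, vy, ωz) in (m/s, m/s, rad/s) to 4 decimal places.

(0.0300, 0.0600, 0.0800)

k = lx + ly = 0.1 + 0.15 = 0.2500
ω₁+ω₂+ω₃+ω₄ = 3.0000  →  vx = (0.04/4)·3.0000 = 0.0300
−ω₁+ω₂+ω₃−ω₄ = 6.0000  →  vy = (0.04/4)·6.0000 = 0.0600
−ω₁+ω₂−ω₃+ω₄ = 2.0000  →  ωz = (0.04/1.0000)·2.0000 = 0.0800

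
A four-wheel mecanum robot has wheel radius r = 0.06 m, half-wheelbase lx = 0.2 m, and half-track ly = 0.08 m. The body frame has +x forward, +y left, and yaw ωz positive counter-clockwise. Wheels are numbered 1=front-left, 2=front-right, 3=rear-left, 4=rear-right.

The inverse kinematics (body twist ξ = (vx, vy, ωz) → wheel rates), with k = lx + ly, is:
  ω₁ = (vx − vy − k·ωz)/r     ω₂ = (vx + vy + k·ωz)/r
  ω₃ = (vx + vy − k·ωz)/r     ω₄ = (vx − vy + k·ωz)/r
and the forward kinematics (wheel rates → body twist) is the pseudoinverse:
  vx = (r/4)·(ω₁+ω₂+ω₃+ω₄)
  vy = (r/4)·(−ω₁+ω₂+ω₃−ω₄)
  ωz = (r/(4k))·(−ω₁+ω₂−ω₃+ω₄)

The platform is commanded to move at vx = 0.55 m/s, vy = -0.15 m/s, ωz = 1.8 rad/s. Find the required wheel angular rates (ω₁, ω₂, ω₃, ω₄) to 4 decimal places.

k = lx + ly = 0.2 + 0.08 = 0.2800;  k·ωz = 0.2800·1.8 = 0.5040
ω₁ (FL) = (vx − vy − k·ωz)/r = 0.1960/0.06 = 3.2667
ω₂ (FR) = (vx + vy + k·ωz)/r = 0.9040/0.06 = 15.0667
ω₃ (RL) = (vx + vy − k·ωz)/r = -0.1040/0.06 = -1.7333
ω₄ (RR) = (vx − vy + k·ωz)/r = 1.2040/0.06 = 20.0667

(3.2667, 15.0667, -1.7333, 20.0667)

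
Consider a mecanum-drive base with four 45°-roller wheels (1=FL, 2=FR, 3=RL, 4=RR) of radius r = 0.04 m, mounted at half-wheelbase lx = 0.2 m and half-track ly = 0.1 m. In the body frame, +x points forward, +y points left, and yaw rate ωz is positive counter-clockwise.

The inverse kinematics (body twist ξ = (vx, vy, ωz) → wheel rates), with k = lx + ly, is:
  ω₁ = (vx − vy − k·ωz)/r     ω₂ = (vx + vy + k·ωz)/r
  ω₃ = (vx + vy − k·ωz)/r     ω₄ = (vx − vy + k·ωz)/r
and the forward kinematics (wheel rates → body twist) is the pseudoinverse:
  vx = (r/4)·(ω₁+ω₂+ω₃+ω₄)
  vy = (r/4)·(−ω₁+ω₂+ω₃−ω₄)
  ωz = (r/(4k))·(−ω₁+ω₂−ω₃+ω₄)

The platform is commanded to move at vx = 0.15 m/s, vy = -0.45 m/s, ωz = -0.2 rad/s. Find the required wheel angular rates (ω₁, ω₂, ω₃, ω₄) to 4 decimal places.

(16.5000, -9.0000, -6.0000, 13.5000)

k = lx + ly = 0.2 + 0.1 = 0.3000;  k·ωz = 0.3000·-0.2 = -0.0600
ω₁ (FL) = (vx − vy − k·ωz)/r = 0.6600/0.04 = 16.5000
ω₂ (FR) = (vx + vy + k·ωz)/r = -0.3600/0.04 = -9.0000
ω₃ (RL) = (vx + vy − k·ωz)/r = -0.2400/0.04 = -6.0000
ω₄ (RR) = (vx − vy + k·ωz)/r = 0.5400/0.04 = 13.5000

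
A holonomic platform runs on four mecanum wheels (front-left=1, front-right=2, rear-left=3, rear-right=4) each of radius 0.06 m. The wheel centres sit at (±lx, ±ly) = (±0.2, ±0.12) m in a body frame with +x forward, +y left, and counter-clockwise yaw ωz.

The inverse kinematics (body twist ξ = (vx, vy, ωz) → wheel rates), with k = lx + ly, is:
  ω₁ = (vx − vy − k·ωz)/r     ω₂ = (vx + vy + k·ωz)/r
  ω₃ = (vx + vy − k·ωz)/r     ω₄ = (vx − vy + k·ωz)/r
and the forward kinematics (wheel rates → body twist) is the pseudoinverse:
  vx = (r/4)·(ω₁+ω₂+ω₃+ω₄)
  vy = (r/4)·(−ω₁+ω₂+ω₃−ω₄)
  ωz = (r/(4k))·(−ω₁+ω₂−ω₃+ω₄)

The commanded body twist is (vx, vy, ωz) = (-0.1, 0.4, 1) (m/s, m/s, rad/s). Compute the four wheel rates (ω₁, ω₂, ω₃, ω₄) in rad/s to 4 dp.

(-13.6667, 10.3333, -0.3333, -3.0000)

k = lx + ly = 0.2 + 0.12 = 0.3200;  k·ωz = 0.3200·1 = 0.3200
ω₁ (FL) = (vx − vy − k·ωz)/r = -0.8200/0.06 = -13.6667
ω₂ (FR) = (vx + vy + k·ωz)/r = 0.6200/0.06 = 10.3333
ω₃ (RL) = (vx + vy − k·ωz)/r = -0.0200/0.06 = -0.3333
ω₄ (RR) = (vx − vy + k·ωz)/r = -0.1800/0.06 = -3.0000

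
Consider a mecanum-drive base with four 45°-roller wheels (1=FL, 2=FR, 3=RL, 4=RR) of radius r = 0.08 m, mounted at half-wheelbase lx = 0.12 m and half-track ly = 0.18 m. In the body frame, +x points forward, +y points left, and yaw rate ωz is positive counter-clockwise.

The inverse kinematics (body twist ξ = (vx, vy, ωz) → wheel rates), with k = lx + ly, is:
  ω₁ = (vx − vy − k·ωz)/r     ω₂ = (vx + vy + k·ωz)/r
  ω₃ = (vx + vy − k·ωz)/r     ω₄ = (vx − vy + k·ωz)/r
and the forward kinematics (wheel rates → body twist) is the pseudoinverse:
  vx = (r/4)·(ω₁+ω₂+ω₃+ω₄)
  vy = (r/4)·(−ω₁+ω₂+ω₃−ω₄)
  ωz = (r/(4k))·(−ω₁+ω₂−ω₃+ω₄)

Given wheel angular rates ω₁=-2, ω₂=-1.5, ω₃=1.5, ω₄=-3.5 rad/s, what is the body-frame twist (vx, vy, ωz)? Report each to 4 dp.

k = lx + ly = 0.12 + 0.18 = 0.3000
ω₁+ω₂+ω₃+ω₄ = -5.5000  →  vx = (0.08/4)·-5.5000 = -0.1100
−ω₁+ω₂+ω₃−ω₄ = 5.5000  →  vy = (0.08/4)·5.5000 = 0.1100
−ω₁+ω₂−ω₃+ω₄ = -4.5000  →  ωz = (0.08/1.2000)·-4.5000 = -0.3000

(-0.1100, 0.1100, -0.3000)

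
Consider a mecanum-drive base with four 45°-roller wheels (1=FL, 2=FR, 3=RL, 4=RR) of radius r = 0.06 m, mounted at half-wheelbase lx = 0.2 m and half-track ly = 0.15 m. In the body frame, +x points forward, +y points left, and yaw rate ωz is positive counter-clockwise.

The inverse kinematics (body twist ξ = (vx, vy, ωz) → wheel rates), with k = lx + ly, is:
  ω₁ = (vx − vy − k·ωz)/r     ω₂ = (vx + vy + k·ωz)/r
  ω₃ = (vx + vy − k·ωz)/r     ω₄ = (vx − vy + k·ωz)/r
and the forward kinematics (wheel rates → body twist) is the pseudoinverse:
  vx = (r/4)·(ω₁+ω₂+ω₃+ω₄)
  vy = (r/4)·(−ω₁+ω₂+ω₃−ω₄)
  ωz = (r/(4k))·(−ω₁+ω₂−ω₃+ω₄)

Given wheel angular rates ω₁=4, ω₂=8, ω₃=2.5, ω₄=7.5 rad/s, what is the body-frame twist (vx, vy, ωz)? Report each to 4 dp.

(0.3300, -0.0150, 0.3857)

k = lx + ly = 0.2 + 0.15 = 0.3500
ω₁+ω₂+ω₃+ω₄ = 22.0000  →  vx = (0.06/4)·22.0000 = 0.3300
−ω₁+ω₂+ω₃−ω₄ = -1.0000  →  vy = (0.06/4)·-1.0000 = -0.0150
−ω₁+ω₂−ω₃+ω₄ = 9.0000  →  ωz = (0.06/1.4000)·9.0000 = 0.3857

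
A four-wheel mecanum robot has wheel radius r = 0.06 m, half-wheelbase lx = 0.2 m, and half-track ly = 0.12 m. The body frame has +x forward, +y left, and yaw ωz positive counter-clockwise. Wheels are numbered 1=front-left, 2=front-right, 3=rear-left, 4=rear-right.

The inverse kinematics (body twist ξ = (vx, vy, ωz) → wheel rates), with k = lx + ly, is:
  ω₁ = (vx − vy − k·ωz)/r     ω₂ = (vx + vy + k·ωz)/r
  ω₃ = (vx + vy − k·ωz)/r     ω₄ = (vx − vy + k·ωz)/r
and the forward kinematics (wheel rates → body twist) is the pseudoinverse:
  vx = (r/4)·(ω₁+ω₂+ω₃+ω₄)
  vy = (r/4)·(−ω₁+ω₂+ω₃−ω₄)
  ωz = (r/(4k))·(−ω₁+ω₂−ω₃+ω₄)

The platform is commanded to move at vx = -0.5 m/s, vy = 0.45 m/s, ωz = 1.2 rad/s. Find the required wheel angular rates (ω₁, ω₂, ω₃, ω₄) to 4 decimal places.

(-22.2333, 5.5667, -7.2333, -9.4333)

k = lx + ly = 0.2 + 0.12 = 0.3200;  k·ωz = 0.3200·1.2 = 0.3840
ω₁ (FL) = (vx − vy − k·ωz)/r = -1.3340/0.06 = -22.2333
ω₂ (FR) = (vx + vy + k·ωz)/r = 0.3340/0.06 = 5.5667
ω₃ (RL) = (vx + vy − k·ωz)/r = -0.4340/0.06 = -7.2333
ω₄ (RR) = (vx − vy + k·ωz)/r = -0.5660/0.06 = -9.4333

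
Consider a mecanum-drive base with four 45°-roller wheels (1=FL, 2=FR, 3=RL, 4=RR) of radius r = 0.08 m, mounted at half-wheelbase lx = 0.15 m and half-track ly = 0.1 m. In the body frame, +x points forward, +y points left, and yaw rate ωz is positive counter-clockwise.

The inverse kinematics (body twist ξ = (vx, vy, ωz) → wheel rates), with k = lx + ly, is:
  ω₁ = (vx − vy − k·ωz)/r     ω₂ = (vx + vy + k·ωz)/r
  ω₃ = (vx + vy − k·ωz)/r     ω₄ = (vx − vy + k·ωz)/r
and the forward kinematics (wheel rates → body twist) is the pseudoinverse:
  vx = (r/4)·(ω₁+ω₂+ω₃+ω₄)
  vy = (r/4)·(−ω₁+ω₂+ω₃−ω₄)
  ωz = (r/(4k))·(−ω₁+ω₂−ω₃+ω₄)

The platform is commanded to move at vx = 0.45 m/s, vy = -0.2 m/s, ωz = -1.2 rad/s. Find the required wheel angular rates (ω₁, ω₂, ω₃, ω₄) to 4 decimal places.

(11.8750, -0.6250, 6.8750, 4.3750)

k = lx + ly = 0.15 + 0.1 = 0.2500;  k·ωz = 0.2500·-1.2 = -0.3000
ω₁ (FL) = (vx − vy − k·ωz)/r = 0.9500/0.08 = 11.8750
ω₂ (FR) = (vx + vy + k·ωz)/r = -0.0500/0.08 = -0.6250
ω₃ (RL) = (vx + vy − k·ωz)/r = 0.5500/0.08 = 6.8750
ω₄ (RR) = (vx − vy + k·ωz)/r = 0.3500/0.08 = 4.3750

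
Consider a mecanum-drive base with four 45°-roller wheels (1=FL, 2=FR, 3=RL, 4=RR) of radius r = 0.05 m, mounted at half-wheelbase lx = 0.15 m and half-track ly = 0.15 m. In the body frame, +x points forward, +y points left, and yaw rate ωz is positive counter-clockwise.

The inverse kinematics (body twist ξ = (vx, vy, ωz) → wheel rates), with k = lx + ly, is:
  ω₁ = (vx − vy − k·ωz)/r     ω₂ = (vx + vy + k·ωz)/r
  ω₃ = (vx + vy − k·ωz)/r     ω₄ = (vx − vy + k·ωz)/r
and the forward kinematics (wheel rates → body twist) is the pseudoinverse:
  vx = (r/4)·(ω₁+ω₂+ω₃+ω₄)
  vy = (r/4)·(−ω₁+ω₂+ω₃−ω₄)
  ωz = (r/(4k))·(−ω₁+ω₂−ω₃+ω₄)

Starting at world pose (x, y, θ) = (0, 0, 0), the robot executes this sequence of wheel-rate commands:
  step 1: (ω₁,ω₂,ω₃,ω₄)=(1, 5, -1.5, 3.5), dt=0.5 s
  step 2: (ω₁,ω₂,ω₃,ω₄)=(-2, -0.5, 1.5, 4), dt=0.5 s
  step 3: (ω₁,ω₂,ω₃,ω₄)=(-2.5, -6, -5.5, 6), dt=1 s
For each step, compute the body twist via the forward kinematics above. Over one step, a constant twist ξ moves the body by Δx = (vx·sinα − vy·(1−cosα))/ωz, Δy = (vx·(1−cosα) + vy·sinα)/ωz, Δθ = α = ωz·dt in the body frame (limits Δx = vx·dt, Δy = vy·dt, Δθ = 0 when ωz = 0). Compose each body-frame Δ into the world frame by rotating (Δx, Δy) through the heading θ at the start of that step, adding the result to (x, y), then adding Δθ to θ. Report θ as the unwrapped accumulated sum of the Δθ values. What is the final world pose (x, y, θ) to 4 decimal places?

step 1: ξ=(vx,vy,ωz)=(0.1000, -0.0125, 0.3750), dt=0.5 → body Δ=(0.0503, -0.0015, 0.1875) → world pose (0.0503, -0.0015, 0.1875)
step 2: ξ=(vx,vy,ωz)=(0.0375, -0.0125, 0.1667), dt=0.5 → body Δ=(0.0190, -0.0055, 0.0833) → world pose (0.0700, -0.0034, 0.2708)
step 3: ξ=(vx,vy,ωz)=(-0.1000, -0.1875, 0.3333), dt=1.0 → body Δ=(-0.0672, -0.2006, 0.3333) → world pose (0.0589, -0.2146, 0.6042)

(0.0589, -0.2146, 0.6042)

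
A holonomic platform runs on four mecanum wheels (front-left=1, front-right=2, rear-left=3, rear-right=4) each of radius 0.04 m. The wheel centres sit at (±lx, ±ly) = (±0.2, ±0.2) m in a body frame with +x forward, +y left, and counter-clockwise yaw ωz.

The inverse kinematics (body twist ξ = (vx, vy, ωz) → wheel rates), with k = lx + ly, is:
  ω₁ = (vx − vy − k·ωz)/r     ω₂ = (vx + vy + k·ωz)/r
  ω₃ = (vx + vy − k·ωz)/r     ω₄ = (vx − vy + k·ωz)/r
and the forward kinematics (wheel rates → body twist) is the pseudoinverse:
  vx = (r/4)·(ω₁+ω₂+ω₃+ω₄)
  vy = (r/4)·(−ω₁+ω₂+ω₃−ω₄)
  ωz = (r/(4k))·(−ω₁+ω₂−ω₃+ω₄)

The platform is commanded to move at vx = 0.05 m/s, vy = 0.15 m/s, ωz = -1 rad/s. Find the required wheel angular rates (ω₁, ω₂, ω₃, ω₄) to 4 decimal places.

k = lx + ly = 0.2 + 0.2 = 0.4000;  k·ωz = 0.4000·-1 = -0.4000
ω₁ (FL) = (vx − vy − k·ωz)/r = 0.3000/0.04 = 7.5000
ω₂ (FR) = (vx + vy + k·ωz)/r = -0.2000/0.04 = -5.0000
ω₃ (RL) = (vx + vy − k·ωz)/r = 0.6000/0.04 = 15.0000
ω₄ (RR) = (vx − vy + k·ωz)/r = -0.5000/0.04 = -12.5000

(7.5000, -5.0000, 15.0000, -12.5000)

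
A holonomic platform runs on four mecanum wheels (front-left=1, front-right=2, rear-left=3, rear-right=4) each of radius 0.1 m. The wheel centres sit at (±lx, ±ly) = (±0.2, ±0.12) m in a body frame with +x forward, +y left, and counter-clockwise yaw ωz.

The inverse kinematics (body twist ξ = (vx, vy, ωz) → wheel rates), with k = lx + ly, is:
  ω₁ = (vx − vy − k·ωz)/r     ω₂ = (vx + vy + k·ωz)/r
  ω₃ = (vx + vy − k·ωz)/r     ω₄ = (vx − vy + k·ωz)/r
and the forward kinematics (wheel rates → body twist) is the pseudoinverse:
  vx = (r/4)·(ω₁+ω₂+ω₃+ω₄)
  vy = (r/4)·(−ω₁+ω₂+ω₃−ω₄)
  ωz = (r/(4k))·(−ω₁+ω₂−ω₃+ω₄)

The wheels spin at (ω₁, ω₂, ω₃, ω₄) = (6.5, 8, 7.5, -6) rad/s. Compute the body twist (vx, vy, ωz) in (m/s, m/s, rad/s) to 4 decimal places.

k = lx + ly = 0.2 + 0.12 = 0.3200
ω₁+ω₂+ω₃+ω₄ = 16.0000  →  vx = (0.1/4)·16.0000 = 0.4000
−ω₁+ω₂+ω₃−ω₄ = 15.0000  →  vy = (0.1/4)·15.0000 = 0.3750
−ω₁+ω₂−ω₃+ω₄ = -12.0000  →  ωz = (0.1/1.2800)·-12.0000 = -0.9375

(0.4000, 0.3750, -0.9375)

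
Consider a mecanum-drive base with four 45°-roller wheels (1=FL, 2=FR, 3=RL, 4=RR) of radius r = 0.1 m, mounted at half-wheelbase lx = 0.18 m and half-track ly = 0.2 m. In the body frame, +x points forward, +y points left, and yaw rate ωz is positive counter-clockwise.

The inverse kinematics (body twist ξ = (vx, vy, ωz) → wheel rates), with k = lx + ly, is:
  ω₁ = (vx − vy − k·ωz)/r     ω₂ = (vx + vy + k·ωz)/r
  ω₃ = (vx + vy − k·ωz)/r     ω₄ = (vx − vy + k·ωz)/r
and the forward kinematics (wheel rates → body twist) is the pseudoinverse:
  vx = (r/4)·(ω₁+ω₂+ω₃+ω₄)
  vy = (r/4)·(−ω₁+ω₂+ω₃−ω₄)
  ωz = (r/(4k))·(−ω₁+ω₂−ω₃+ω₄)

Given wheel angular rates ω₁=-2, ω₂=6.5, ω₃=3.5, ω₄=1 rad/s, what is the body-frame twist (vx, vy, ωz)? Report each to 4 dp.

k = lx + ly = 0.18 + 0.2 = 0.3800
ω₁+ω₂+ω₃+ω₄ = 9.0000  →  vx = (0.1/4)·9.0000 = 0.2250
−ω₁+ω₂+ω₃−ω₄ = 11.0000  →  vy = (0.1/4)·11.0000 = 0.2750
−ω₁+ω₂−ω₃+ω₄ = 6.0000  →  ωz = (0.1/1.5200)·6.0000 = 0.3947

(0.2250, 0.2750, 0.3947)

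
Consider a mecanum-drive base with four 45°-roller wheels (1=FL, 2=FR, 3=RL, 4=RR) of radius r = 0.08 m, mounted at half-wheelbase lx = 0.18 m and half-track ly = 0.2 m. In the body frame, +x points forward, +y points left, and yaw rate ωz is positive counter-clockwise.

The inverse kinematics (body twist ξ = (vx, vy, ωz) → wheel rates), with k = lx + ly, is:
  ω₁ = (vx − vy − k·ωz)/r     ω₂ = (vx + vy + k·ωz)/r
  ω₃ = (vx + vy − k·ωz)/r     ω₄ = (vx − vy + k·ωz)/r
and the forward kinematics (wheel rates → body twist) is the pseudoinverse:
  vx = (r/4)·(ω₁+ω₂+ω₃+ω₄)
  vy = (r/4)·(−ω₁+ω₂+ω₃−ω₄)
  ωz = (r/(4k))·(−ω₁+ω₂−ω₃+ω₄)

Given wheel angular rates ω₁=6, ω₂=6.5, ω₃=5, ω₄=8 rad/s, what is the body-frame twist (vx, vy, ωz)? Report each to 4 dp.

k = lx + ly = 0.18 + 0.2 = 0.3800
ω₁+ω₂+ω₃+ω₄ = 25.5000  →  vx = (0.08/4)·25.5000 = 0.5100
−ω₁+ω₂+ω₃−ω₄ = -2.5000  →  vy = (0.08/4)·-2.5000 = -0.0500
−ω₁+ω₂−ω₃+ω₄ = 3.5000  →  ωz = (0.08/1.5200)·3.5000 = 0.1842

(0.5100, -0.0500, 0.1842)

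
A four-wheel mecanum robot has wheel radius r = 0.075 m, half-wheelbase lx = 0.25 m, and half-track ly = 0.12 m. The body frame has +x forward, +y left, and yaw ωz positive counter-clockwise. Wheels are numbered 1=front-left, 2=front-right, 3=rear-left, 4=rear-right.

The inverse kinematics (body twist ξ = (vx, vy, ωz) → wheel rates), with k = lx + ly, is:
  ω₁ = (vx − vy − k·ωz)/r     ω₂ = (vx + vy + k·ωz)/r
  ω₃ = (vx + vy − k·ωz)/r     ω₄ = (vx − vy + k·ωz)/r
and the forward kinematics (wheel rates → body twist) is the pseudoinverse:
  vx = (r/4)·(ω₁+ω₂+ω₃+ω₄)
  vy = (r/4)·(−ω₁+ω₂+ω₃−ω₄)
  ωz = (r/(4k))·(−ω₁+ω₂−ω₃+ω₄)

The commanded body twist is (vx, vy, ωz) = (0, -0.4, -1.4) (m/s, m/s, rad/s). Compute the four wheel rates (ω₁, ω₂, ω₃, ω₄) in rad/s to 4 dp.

(12.2400, -12.2400, 1.5733, -1.5733)

k = lx + ly = 0.25 + 0.12 = 0.3700;  k·ωz = 0.3700·-1.4 = -0.5180
ω₁ (FL) = (vx − vy − k·ωz)/r = 0.9180/0.075 = 12.2400
ω₂ (FR) = (vx + vy + k·ωz)/r = -0.9180/0.075 = -12.2400
ω₃ (RL) = (vx + vy − k·ωz)/r = 0.1180/0.075 = 1.5733
ω₄ (RR) = (vx − vy + k·ωz)/r = -0.1180/0.075 = -1.5733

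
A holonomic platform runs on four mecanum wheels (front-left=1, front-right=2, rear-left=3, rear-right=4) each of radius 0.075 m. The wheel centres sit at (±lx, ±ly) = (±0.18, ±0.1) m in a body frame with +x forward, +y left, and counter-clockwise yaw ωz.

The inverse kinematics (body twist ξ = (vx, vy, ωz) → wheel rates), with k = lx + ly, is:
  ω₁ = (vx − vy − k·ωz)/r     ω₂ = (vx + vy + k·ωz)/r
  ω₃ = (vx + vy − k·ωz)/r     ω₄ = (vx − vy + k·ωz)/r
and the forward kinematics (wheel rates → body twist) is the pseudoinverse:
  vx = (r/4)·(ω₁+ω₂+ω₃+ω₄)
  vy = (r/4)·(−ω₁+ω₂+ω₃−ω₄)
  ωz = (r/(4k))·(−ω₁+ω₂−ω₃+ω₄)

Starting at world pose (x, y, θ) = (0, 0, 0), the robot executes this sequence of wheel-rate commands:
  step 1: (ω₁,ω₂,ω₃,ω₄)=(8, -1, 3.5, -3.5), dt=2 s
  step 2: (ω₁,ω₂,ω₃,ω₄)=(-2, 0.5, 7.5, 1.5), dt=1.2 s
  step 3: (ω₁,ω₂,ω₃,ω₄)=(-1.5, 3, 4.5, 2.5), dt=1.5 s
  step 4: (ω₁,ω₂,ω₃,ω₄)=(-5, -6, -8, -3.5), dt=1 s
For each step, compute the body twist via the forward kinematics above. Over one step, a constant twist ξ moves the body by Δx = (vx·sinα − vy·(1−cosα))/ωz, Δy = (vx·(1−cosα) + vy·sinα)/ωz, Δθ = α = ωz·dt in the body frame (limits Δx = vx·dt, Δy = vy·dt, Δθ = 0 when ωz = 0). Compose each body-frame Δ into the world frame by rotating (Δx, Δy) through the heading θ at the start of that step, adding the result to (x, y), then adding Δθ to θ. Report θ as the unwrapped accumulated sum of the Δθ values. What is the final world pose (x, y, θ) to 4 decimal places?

(0.1660, -0.3491, -1.9386)

step 1: ξ=(vx,vy,ωz)=(0.1313, -0.0375, -1.0714), dt=2.0 → body Δ=(0.0490, -0.2182, -2.1429) → world pose (0.0490, -0.2182, -2.1429)
step 2: ξ=(vx,vy,ωz)=(0.1406, 0.1594, -0.2344), dt=1.2 → body Δ=(0.1933, 0.1652, -0.2812) → world pose (0.0833, -0.4701, -2.4241)
step 3: ξ=(vx,vy,ωz)=(0.1594, 0.1219, 0.1674), dt=1.5 → body Δ=(0.2137, 0.2108, 0.2511) → world pose (0.0608, -0.7695, -2.1730)
step 4: ξ=(vx,vy,ωz)=(-0.4219, -0.1031, 0.2344), dt=1.0 → body Δ=(-0.4060, -0.1514, 0.2344) → world pose (0.1660, -0.3491, -1.9386)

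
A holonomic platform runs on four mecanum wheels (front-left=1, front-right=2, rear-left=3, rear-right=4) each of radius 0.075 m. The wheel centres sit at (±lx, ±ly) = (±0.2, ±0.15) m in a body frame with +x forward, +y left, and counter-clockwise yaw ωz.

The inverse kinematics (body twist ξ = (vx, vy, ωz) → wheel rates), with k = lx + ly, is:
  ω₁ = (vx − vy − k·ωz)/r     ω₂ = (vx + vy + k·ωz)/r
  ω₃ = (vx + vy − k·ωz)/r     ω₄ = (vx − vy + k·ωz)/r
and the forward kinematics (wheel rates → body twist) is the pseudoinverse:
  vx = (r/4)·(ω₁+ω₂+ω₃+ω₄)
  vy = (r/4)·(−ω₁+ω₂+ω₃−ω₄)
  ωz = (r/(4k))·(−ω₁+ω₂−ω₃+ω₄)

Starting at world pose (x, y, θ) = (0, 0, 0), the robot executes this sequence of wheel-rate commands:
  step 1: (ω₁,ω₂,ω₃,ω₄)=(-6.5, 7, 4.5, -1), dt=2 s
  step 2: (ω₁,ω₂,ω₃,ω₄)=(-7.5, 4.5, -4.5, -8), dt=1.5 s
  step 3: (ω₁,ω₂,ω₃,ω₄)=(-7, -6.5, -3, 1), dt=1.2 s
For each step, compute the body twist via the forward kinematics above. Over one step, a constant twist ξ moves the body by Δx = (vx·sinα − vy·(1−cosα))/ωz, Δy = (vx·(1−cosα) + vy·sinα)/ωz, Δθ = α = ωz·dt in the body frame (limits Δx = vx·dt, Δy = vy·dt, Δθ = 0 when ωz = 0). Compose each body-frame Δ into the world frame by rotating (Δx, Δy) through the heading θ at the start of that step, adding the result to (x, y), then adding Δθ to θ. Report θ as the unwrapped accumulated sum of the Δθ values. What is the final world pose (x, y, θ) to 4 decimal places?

(-0.5910, 0.1097, 1.8295)

step 1: ξ=(vx,vy,ωz)=(0.0750, 0.3563, 0.4286), dt=2.0 → body Δ=(-0.1548, 0.6888, 0.8571) → world pose (-0.1548, 0.6888, 0.8571)
step 2: ξ=(vx,vy,ωz)=(-0.2906, 0.2906, 0.4554), dt=1.5 → body Δ=(-0.5460, 0.2596, 0.6830) → world pose (-0.7085, 0.4460, 1.5402)
step 3: ξ=(vx,vy,ωz)=(-0.2906, -0.0656, 0.2411), dt=1.2 → body Δ=(-0.3326, -0.1277, 0.2893) → world pose (-0.5910, 0.1097, 1.8295)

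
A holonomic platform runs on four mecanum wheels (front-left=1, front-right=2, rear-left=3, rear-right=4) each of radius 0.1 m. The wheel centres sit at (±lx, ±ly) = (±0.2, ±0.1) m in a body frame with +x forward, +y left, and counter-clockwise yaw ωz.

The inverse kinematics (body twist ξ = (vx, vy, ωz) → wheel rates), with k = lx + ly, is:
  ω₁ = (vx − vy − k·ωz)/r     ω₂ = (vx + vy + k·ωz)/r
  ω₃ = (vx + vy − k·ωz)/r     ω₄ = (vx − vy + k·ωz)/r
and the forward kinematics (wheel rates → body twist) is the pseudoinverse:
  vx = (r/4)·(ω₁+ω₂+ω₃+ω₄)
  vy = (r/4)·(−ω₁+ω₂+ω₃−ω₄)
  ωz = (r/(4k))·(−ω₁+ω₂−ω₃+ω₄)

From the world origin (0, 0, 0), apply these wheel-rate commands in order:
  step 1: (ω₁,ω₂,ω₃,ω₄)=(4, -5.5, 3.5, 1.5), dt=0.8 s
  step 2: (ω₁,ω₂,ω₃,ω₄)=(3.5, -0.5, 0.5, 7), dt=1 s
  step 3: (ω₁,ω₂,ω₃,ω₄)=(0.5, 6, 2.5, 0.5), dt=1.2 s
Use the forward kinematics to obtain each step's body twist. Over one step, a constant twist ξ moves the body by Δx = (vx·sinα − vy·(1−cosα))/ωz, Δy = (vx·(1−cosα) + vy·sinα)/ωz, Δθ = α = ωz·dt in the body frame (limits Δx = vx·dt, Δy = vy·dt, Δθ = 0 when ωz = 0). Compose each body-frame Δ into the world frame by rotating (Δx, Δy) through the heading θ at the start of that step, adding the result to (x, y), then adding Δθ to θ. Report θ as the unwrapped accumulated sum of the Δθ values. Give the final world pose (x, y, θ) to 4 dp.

step 1: ξ=(vx,vy,ωz)=(0.0875, -0.1875, -0.9583), dt=0.8 → body Δ=(0.0086, -0.1613, -0.7667) → world pose (0.0086, -0.1613, -0.7667)
step 2: ξ=(vx,vy,ωz)=(0.2625, -0.2625, 0.2083), dt=1.0 → body Δ=(0.2879, -0.2334, 0.2083) → world pose (0.0540, -0.5290, -0.5583)
step 3: ξ=(vx,vy,ωz)=(0.2375, 0.1875, 0.2917), dt=1.2 → body Δ=(0.2402, 0.2698, 0.3500) → world pose (0.4007, -0.4275, -0.2083)

(0.4007, -0.4275, -0.2083)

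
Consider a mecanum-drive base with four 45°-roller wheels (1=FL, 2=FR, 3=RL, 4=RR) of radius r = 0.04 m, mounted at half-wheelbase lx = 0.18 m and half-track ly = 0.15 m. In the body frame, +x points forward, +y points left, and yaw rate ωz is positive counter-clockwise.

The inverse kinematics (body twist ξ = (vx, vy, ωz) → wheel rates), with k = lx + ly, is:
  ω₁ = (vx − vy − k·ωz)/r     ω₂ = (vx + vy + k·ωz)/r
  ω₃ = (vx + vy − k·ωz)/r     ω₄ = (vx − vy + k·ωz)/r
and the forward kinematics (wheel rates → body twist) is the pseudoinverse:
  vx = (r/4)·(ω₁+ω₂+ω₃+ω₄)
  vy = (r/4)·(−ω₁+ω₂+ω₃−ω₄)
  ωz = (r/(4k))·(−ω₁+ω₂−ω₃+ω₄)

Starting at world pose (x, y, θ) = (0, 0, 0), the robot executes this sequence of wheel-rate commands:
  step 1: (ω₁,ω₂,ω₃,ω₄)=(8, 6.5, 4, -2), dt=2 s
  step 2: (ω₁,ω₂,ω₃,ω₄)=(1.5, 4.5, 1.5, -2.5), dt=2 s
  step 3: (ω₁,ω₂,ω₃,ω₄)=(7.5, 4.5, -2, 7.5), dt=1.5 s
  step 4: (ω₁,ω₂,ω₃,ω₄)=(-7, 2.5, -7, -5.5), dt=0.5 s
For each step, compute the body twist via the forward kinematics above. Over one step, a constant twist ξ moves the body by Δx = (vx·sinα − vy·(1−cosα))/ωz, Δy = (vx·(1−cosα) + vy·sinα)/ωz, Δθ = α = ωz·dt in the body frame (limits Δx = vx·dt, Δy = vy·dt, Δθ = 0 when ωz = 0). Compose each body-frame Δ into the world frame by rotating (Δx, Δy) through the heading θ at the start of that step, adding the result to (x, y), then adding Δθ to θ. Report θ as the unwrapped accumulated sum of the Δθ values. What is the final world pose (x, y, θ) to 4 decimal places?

step 1: ξ=(vx,vy,ωz)=(0.1650, 0.0450, -0.2273), dt=2.0 → body Δ=(0.3389, 0.0132, -0.4545) → world pose (0.3389, 0.0132, -0.4545)
step 2: ξ=(vx,vy,ωz)=(0.0500, 0.0700, -0.0303), dt=2.0 → body Δ=(0.1042, 0.1369, -0.0606) → world pose (0.4926, 0.0905, -0.5152)
step 3: ξ=(vx,vy,ωz)=(0.1750, -0.1250, 0.1970), dt=1.5 → body Δ=(0.2862, -0.1463, 0.2955) → world pose (0.6695, -0.1778, -0.2197)
step 4: ξ=(vx,vy,ωz)=(-0.1700, 0.0800, 0.3333), dt=0.5 → body Δ=(-0.0879, 0.0327, 0.1667) → world pose (0.5909, -0.1267, -0.0530)

(0.5909, -0.1267, -0.0530)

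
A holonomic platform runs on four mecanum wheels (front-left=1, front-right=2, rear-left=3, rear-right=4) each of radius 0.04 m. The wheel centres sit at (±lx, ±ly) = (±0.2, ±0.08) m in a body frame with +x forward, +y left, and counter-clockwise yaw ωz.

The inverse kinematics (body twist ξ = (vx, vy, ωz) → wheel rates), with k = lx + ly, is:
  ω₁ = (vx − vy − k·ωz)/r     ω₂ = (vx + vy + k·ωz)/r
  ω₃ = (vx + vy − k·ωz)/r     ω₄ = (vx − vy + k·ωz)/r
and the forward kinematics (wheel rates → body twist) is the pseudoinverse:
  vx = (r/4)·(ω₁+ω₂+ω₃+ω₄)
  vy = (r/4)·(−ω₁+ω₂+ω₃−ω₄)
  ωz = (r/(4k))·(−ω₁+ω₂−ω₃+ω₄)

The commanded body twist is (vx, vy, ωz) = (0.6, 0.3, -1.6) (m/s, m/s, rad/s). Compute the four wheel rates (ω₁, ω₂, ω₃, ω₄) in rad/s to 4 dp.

(18.7000, 11.3000, 33.7000, -3.7000)

k = lx + ly = 0.2 + 0.08 = 0.2800;  k·ωz = 0.2800·-1.6 = -0.4480
ω₁ (FL) = (vx − vy − k·ωz)/r = 0.7480/0.04 = 18.7000
ω₂ (FR) = (vx + vy + k·ωz)/r = 0.4520/0.04 = 11.3000
ω₃ (RL) = (vx + vy − k·ωz)/r = 1.3480/0.04 = 33.7000
ω₄ (RR) = (vx − vy + k·ωz)/r = -0.1480/0.04 = -3.7000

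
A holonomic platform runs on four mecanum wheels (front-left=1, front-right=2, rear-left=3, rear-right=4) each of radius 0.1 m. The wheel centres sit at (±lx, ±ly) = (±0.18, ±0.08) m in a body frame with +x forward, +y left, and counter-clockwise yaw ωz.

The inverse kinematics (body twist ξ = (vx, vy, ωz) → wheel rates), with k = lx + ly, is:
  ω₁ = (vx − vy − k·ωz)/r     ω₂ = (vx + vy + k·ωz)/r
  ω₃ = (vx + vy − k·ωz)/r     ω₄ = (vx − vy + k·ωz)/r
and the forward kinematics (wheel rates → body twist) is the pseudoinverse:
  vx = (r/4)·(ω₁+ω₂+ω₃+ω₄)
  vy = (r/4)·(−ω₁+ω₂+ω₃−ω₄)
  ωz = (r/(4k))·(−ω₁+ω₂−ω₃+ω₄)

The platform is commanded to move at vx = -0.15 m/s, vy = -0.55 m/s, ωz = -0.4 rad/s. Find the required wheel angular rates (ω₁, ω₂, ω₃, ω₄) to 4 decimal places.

(5.0400, -8.0400, -5.9600, 2.9600)

k = lx + ly = 0.18 + 0.08 = 0.2600;  k·ωz = 0.2600·-0.4 = -0.1040
ω₁ (FL) = (vx − vy − k·ωz)/r = 0.5040/0.1 = 5.0400
ω₂ (FR) = (vx + vy + k·ωz)/r = -0.8040/0.1 = -8.0400
ω₃ (RL) = (vx + vy − k·ωz)/r = -0.5960/0.1 = -5.9600
ω₄ (RR) = (vx − vy + k·ωz)/r = 0.2960/0.1 = 2.9600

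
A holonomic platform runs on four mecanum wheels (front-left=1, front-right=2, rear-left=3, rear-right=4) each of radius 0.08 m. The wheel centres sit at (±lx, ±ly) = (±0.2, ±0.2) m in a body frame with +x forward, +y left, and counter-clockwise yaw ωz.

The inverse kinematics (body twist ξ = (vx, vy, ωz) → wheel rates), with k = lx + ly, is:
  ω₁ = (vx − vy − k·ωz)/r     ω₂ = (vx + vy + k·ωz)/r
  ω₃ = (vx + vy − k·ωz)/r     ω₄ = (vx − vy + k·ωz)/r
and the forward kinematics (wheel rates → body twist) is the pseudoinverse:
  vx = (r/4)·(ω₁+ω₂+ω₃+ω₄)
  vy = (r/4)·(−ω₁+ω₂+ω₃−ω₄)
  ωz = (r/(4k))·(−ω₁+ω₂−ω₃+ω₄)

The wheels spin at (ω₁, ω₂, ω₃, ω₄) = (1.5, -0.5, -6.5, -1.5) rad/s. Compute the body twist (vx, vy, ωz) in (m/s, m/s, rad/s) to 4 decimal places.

(-0.1400, -0.1400, 0.1500)

k = lx + ly = 0.2 + 0.2 = 0.4000
ω₁+ω₂+ω₃+ω₄ = -7.0000  →  vx = (0.08/4)·-7.0000 = -0.1400
−ω₁+ω₂+ω₃−ω₄ = -7.0000  →  vy = (0.08/4)·-7.0000 = -0.1400
−ω₁+ω₂−ω₃+ω₄ = 3.0000  →  ωz = (0.08/1.6000)·3.0000 = 0.1500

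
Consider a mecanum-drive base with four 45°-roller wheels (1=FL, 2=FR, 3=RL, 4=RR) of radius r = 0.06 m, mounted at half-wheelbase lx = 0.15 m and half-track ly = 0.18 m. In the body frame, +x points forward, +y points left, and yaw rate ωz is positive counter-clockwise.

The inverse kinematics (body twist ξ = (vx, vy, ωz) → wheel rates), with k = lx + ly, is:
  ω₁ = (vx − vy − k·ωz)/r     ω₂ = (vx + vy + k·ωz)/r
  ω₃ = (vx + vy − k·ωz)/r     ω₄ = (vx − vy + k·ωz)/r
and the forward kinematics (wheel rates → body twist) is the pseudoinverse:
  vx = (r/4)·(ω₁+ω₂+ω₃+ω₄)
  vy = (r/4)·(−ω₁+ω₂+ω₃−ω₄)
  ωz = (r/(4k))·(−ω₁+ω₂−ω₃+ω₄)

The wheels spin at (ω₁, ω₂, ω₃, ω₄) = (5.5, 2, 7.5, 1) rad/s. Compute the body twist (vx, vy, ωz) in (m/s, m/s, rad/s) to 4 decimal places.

(0.2400, 0.0450, -0.4545)

k = lx + ly = 0.15 + 0.18 = 0.3300
ω₁+ω₂+ω₃+ω₄ = 16.0000  →  vx = (0.06/4)·16.0000 = 0.2400
−ω₁+ω₂+ω₃−ω₄ = 3.0000  →  vy = (0.06/4)·3.0000 = 0.0450
−ω₁+ω₂−ω₃+ω₄ = -10.0000  →  ωz = (0.06/1.3200)·-10.0000 = -0.4545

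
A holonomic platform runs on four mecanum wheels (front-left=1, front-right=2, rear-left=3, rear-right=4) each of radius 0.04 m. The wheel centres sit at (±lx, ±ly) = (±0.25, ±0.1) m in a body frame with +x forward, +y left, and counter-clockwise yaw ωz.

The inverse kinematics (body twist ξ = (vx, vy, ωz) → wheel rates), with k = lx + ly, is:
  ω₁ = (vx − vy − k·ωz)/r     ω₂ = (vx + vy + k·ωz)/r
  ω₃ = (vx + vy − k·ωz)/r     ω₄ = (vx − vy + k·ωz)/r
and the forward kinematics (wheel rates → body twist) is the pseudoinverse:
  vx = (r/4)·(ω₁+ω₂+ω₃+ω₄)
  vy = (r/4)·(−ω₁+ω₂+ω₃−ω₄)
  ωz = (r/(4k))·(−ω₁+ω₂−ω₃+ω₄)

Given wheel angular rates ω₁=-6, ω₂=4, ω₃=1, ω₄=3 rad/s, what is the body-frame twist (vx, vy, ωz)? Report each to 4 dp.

(0.0200, 0.0800, 0.3429)

k = lx + ly = 0.25 + 0.1 = 0.3500
ω₁+ω₂+ω₃+ω₄ = 2.0000  →  vx = (0.04/4)·2.0000 = 0.0200
−ω₁+ω₂+ω₃−ω₄ = 8.0000  →  vy = (0.04/4)·8.0000 = 0.0800
−ω₁+ω₂−ω₃+ω₄ = 12.0000  →  ωz = (0.04/1.4000)·12.0000 = 0.3429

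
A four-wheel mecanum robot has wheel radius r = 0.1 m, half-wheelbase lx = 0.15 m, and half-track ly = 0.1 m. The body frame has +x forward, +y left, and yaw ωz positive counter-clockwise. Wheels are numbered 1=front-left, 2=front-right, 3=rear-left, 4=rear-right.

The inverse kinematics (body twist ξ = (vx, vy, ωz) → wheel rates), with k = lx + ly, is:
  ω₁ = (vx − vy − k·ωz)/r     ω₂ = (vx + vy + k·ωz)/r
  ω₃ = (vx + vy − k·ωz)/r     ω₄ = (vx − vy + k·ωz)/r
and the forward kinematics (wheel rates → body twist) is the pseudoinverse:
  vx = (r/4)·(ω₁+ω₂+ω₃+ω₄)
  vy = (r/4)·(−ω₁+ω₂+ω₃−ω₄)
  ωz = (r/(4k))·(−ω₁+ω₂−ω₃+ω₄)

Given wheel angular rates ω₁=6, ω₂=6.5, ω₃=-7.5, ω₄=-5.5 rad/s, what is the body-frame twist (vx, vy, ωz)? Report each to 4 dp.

(-0.0125, -0.0375, 0.2500)

k = lx + ly = 0.15 + 0.1 = 0.2500
ω₁+ω₂+ω₃+ω₄ = -0.5000  →  vx = (0.1/4)·-0.5000 = -0.0125
−ω₁+ω₂+ω₃−ω₄ = -1.5000  →  vy = (0.1/4)·-1.5000 = -0.0375
−ω₁+ω₂−ω₃+ω₄ = 2.5000  →  ωz = (0.1/1.0000)·2.5000 = 0.2500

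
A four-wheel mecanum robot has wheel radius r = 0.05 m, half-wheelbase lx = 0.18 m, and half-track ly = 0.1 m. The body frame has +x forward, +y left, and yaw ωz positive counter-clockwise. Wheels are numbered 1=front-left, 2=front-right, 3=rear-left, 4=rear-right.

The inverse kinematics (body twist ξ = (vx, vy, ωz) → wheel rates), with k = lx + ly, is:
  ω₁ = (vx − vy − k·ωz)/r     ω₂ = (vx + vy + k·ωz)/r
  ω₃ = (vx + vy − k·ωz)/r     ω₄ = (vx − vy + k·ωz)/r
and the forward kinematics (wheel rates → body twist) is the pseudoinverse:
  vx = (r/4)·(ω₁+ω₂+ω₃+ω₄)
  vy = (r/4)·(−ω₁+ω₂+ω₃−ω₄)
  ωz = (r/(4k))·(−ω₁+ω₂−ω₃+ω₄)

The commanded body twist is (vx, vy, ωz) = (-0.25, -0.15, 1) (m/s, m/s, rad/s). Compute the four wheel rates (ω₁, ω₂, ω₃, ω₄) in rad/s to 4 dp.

(-7.6000, -2.4000, -13.6000, 3.6000)

k = lx + ly = 0.18 + 0.1 = 0.2800;  k·ωz = 0.2800·1 = 0.2800
ω₁ (FL) = (vx − vy − k·ωz)/r = -0.3800/0.05 = -7.6000
ω₂ (FR) = (vx + vy + k·ωz)/r = -0.1200/0.05 = -2.4000
ω₃ (RL) = (vx + vy − k·ωz)/r = -0.6800/0.05 = -13.6000
ω₄ (RR) = (vx − vy + k·ωz)/r = 0.1800/0.05 = 3.6000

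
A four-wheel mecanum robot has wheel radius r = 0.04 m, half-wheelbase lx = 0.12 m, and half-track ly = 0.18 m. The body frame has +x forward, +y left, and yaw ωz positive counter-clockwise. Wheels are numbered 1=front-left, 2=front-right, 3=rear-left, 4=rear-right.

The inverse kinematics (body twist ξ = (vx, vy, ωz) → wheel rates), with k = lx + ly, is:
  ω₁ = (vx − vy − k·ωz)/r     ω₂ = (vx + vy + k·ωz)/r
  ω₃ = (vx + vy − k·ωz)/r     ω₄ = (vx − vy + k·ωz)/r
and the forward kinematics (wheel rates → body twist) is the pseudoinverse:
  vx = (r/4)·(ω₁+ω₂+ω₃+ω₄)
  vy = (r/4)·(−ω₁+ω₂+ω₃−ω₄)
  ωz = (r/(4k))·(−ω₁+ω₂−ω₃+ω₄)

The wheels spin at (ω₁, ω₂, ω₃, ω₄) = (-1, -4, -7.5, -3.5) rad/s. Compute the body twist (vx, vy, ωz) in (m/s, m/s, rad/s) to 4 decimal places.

(-0.1600, -0.0700, 0.0333)

k = lx + ly = 0.12 + 0.18 = 0.3000
ω₁+ω₂+ω₃+ω₄ = -16.0000  →  vx = (0.04/4)·-16.0000 = -0.1600
−ω₁+ω₂+ω₃−ω₄ = -7.0000  →  vy = (0.04/4)·-7.0000 = -0.0700
−ω₁+ω₂−ω₃+ω₄ = 1.0000  →  ωz = (0.04/1.2000)·1.0000 = 0.0333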